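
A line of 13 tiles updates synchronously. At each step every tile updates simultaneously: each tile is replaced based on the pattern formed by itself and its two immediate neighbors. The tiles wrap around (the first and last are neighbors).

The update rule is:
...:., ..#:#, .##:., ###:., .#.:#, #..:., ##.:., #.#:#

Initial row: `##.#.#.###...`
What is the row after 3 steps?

..#####.....#
.#.........##
##........#..

##........#..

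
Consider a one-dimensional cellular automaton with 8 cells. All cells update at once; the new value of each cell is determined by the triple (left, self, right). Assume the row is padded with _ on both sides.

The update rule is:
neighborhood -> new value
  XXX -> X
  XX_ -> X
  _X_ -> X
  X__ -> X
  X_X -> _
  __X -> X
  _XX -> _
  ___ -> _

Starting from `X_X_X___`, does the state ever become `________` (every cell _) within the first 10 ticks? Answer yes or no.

no

X_X_XX__
X_X__XX_
X_XXX_XX
X__XX__X
XXX_XXXX
_XX__XXX
X_XXX_XX  (repeats tick 3; period 4)
tick 10: _XX__XXX
tick 10 is _XX__XXX, still not uniform _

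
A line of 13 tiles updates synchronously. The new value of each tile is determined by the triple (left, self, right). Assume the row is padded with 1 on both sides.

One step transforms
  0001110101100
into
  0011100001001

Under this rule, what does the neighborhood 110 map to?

0

At position 5 the neighborhood is 110; the next row has 0 there.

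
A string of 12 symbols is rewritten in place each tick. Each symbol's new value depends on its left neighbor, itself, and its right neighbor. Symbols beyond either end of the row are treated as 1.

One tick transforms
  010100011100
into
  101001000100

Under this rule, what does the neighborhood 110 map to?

At position 9 the neighborhood is 110; the next row has 1 there.

1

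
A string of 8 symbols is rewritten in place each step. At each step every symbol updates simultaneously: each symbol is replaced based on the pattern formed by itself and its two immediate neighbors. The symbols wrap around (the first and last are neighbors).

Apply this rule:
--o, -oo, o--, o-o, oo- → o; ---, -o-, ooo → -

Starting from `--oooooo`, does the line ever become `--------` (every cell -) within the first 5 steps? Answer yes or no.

step 1: ooo----o
step 2: --oo--oo
step 3: oooooooo
step 4: --------
all cells are - at step 4

yes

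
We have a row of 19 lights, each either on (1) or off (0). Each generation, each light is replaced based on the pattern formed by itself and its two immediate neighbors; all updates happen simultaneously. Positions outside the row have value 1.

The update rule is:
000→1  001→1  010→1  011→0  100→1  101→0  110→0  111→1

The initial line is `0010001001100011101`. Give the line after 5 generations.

1111100011100111101

1111111110011101000
1111111101101001111
1111111000001110111
1111110111110100011
1111100011100111101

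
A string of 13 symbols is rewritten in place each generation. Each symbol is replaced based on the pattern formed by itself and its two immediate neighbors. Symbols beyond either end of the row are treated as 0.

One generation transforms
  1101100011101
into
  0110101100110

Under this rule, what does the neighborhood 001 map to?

1

At position 7 the neighborhood is 001; the next row has 1 there.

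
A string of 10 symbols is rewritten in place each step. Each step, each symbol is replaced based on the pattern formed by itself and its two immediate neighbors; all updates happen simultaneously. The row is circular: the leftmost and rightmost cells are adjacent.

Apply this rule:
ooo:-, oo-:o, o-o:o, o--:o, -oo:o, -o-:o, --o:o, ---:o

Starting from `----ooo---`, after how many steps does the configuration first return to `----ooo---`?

2

ooooo-oooo
----ooo---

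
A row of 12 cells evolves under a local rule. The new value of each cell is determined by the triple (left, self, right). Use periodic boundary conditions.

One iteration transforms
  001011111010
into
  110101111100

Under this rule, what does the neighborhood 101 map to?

At position 3 the neighborhood is 101; the next row has 1 there.

1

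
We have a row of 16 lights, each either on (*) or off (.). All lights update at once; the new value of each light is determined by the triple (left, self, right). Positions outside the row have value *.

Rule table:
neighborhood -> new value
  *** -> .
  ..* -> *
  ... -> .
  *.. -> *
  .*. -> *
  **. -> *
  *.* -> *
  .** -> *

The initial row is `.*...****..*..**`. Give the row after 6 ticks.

....*******.**.*

***.**..*******.
..*******.....**
***.....**...**.
..**...****.****
*****.**..***...
....*******.**.*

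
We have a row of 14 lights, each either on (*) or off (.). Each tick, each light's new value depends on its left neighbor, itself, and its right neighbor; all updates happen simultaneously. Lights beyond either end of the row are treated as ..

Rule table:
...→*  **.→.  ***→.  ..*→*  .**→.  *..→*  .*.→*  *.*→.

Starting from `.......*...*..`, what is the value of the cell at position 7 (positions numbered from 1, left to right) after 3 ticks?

tick 1: **************
tick 2: ..............
tick 3: **************
position 7 holds *

*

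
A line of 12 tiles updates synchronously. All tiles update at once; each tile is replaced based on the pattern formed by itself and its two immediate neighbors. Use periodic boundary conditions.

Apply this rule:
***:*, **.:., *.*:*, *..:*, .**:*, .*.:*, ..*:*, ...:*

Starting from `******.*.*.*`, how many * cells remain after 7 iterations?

iteration 1: *****.******
iteration 2: ****.*******
iteration 3: ***.********
iteration 4: **.*********
iteration 5: *.**********
iteration 6: .***********
iteration 7: ***********.
count of *: 11

11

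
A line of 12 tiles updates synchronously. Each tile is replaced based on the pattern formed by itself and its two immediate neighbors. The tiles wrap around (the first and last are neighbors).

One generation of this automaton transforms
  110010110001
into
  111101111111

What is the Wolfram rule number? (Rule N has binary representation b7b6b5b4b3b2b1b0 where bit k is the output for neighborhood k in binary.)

position 0: 111 → 1  (bit 7 = 1)
position 1: 110 → 1  (bit 6 = 1)
position 5: 101 → 1  (bit 5 = 1)
position 2: 100 → 1  (bit 4 = 1)
position 6: 011 → 1  (bit 3 = 1)
position 4: 010 → 0  (bit 2 = 0)
position 3: 001 → 1  (bit 1 = 1)
position 9: 000 → 1  (bit 0 = 1)
bits b7..b0 = 11111011 = 251

251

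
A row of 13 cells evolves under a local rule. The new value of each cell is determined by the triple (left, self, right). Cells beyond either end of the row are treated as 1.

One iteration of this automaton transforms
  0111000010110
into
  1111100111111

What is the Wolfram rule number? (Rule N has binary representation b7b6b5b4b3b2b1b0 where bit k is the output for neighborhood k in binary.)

position 2: 111 → 1  (bit 7 = 1)
position 3: 110 → 1  (bit 6 = 1)
position 0: 101 → 1  (bit 5 = 1)
position 4: 100 → 1  (bit 4 = 1)
position 1: 011 → 1  (bit 3 = 1)
position 8: 010 → 1  (bit 2 = 1)
position 7: 001 → 1  (bit 1 = 1)
position 5: 000 → 0  (bit 0 = 0)
bits b7..b0 = 11111110 = 254

254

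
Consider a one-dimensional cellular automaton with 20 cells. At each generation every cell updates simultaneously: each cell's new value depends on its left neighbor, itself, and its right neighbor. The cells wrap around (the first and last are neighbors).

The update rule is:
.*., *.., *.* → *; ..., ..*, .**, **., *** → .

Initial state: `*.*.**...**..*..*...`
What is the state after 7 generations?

****..*....*.**.**..
....*.**...**..*..*.
....**..*....*.**.**
*.....*.**...**..*..
**....**..*....*.**.
..*.....*.**...**..*
*.**....**..*....*.*

*.**....**..*....*.*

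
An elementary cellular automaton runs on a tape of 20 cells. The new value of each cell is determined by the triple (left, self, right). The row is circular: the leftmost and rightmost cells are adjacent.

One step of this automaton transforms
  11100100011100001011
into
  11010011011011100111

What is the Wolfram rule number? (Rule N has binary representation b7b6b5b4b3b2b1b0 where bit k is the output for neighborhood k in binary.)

position 0: 111 → 1  (bit 7 = 1)
position 2: 110 → 0  (bit 6 = 0)
position 17: 101 → 1  (bit 5 = 1)
position 3: 100 → 1  (bit 4 = 1)
position 9: 011 → 1  (bit 3 = 1)
position 5: 010 → 0  (bit 2 = 0)
position 4: 001 → 0  (bit 1 = 0)
position 7: 000 → 1  (bit 0 = 1)
bits b7..b0 = 10111001 = 185

185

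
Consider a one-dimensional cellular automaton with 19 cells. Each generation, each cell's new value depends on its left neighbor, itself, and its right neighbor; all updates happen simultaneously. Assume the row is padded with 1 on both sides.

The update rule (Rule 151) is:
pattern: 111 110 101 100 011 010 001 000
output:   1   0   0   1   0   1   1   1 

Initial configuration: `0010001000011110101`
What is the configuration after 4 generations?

generation 1: 1111111111101100100
generation 2: 1111111111000011111
generation 3: 1111111110111101111
generation 4: 1111111100011000111

1111111100011000111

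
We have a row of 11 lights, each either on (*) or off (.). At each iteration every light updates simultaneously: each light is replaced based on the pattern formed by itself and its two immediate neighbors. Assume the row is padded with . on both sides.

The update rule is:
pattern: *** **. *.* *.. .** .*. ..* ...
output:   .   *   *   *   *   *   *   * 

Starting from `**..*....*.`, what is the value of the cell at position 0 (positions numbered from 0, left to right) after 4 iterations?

***********
*.........*
***********  (repeats iteration 1; period 2)
iteration 4: *.........*
position 0 holds *

*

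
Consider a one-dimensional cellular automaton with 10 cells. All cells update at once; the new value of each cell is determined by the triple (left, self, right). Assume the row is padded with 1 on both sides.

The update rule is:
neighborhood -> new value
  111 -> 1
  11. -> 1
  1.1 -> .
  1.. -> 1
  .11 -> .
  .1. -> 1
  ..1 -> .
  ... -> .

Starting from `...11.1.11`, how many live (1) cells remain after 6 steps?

1...1.1..1
11..1.11..
111.1..11.
111.11..1.
111..11.1.
1111..1.1.
count of 1: 6

6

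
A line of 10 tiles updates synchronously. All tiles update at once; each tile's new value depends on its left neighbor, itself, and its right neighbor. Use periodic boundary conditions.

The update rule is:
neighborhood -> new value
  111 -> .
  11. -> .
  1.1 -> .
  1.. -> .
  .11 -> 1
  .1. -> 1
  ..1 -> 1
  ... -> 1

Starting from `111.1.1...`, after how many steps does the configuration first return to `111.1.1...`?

1...1.1.11
..111.1.1.
111...1.1.
1...111.1.
1.111...1.
1.1...111.
1.1.111...
1.1.1...11
..1.1.111.
111.1.1...

10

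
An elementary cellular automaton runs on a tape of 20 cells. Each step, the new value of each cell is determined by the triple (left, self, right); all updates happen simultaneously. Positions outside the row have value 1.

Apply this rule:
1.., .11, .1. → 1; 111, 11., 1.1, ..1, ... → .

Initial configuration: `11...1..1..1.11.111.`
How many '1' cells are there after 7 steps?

step 1: ..1..11.11.1.1..1...
step 2: 1.11.1..1..1.11.11..
step 3: ..1..11.11.1.1..1.1.
step 4: 1.11.1..1..1.11.1.1.
step 5: ..1..11.11.1.1..1.1.  (repeats step 3; period 2)
step 7: ..1..11.11.1.1..1.1.
count of 1: 9

9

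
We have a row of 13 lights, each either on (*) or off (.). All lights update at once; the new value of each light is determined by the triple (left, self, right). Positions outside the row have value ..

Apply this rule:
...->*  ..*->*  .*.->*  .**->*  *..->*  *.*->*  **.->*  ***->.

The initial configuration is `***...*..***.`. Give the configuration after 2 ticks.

***......****

*.********.**
***......****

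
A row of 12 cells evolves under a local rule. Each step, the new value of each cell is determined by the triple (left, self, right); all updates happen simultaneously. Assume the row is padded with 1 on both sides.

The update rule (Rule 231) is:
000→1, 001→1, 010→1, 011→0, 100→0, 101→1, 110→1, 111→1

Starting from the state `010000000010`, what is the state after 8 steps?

step 1: 110111111111
step 2: 111011111111
step 3: 111101111111
step 4: 111110111111
step 5: 111111011111
step 6: 111111101111
step 7: 111111110111
step 8: 111111111011

111111111011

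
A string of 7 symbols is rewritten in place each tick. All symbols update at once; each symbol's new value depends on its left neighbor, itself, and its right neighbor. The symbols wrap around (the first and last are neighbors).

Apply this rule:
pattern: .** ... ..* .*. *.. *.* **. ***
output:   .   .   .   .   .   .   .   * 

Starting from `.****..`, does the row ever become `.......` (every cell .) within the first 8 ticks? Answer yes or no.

..**...
.......
all cells are . at tick 2

yes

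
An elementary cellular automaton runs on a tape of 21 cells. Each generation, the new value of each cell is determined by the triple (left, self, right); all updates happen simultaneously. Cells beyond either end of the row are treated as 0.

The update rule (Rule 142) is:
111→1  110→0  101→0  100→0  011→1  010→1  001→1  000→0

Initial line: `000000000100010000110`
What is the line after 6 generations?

generation 1: 000000001100110001100
generation 2: 000000011001100011000
generation 3: 000000110011000110000
generation 4: 000001100110001100000
generation 5: 000011001100011000000
generation 6: 000110011000110000000

000110011000110000000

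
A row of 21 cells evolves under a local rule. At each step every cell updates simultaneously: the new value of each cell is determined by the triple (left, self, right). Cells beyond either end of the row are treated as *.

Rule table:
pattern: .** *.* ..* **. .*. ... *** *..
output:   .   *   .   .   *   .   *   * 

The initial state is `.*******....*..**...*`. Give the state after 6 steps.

.***.*****.***....*..

*.*****.*...**...*...
.*.***.***....*..**..
***.*.*.*.*...**...*.
**.*********....*..**
*.*.*******.*...**..*
.***.*****.***....*..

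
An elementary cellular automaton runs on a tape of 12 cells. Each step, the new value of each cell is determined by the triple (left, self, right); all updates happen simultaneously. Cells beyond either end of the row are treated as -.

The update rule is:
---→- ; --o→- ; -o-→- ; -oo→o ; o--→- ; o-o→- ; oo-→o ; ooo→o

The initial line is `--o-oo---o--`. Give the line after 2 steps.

----oo------
----oo------

----oo------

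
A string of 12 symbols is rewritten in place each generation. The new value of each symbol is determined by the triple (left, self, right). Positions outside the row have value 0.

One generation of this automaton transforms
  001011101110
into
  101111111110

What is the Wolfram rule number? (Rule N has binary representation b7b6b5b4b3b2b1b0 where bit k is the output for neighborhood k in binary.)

position 5: 111 → 1  (bit 7 = 1)
position 6: 110 → 1  (bit 6 = 1)
position 3: 101 → 1  (bit 5 = 1)
position 11: 100 → 0  (bit 4 = 0)
position 4: 011 → 1  (bit 3 = 1)
position 2: 010 → 1  (bit 2 = 1)
position 1: 001 → 0  (bit 1 = 0)
position 0: 000 → 1  (bit 0 = 1)
bits b7..b0 = 11101101 = 237

237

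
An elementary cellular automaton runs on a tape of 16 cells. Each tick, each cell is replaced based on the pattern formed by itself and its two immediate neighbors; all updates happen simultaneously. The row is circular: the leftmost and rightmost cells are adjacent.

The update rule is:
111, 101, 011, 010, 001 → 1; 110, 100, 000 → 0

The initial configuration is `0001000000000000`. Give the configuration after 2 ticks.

0110000000000000

tick 1: 0011000000000000
tick 2: 0110000000000000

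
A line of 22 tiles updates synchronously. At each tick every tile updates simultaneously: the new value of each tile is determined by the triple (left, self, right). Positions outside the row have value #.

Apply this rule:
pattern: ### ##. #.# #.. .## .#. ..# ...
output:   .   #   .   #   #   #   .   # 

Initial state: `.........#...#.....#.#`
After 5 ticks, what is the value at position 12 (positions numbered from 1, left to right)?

########.###.#####.#.#
.......#.#.#.#...#.#.#
######.#.#.#.###.#.#.#
.....#.#.#.#.#.#.#.#.#
####.#.#.#.#.#.#.#.#.#
position 12 holds #

#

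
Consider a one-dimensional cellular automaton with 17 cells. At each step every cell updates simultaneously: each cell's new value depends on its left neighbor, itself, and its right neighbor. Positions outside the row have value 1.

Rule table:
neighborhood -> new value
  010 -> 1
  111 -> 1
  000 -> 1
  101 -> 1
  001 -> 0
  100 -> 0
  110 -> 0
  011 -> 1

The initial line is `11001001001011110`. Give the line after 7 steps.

00100110001111111

step 1: 10001001001111101
step 2: 00101001001111011
step 3: 00111001001110111
step 4: 00110001001101111
step 5: 00100101001011111
step 6: 00100111001111111
step 7: 00100110001111111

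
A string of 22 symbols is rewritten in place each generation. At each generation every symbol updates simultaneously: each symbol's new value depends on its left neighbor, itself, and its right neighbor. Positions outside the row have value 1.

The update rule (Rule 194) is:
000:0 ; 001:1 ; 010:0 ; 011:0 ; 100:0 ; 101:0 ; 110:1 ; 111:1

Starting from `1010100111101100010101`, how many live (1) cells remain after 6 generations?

generation 1: 1000001011100100100000
generation 2: 1000010001101001000001
generation 3: 1000100010100010000010
generation 4: 1001000100000100000100
generation 5: 1010001000001000001001
generation 6: 1000010000010000010010
count of 1: 5

5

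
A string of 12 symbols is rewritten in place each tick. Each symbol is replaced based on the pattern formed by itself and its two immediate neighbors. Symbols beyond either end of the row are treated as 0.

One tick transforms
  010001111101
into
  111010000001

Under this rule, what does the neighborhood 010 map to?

1

At position 1 the neighborhood is 010; the next row has 1 there.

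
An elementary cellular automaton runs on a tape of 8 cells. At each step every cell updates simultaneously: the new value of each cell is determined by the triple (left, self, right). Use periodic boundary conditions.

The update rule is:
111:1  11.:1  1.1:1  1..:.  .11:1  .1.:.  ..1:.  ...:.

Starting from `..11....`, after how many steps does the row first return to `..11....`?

step 1: ..11....

1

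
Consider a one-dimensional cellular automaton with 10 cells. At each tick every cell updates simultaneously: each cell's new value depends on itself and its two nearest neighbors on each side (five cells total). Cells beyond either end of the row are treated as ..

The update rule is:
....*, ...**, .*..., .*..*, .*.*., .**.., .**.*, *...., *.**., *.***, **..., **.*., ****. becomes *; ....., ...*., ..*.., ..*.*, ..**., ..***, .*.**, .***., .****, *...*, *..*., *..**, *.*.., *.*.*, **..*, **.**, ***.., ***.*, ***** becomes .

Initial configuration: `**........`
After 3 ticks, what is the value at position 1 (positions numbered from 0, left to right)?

.***......
*...**....
.*.*.***..
position 1 holds *

*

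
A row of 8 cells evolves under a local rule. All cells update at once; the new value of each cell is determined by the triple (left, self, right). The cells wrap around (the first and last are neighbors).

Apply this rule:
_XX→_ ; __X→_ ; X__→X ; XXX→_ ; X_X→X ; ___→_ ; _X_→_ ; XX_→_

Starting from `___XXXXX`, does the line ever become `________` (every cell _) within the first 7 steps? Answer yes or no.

X_______
_X______
__X_____
___X____
____X___
_____X__
______X_
step 7 is ______X_, still not uniform _

no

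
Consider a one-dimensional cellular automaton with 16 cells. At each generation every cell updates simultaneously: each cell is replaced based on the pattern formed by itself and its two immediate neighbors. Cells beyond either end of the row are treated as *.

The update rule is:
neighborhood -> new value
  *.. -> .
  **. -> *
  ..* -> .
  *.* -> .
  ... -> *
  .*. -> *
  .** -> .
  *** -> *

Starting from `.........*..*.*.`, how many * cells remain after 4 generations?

8

.*******.*..*.*.
..******.*..*.*.
...*****.*..*.*.
.*..****.*..*.*.
count of *: 8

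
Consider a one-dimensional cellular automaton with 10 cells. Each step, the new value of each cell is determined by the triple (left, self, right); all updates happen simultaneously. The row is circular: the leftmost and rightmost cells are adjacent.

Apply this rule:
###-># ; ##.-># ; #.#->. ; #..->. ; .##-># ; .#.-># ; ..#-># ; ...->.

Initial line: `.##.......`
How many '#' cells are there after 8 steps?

9

step 1: ###.......
step 2: ###......#
step 3: ###.....##
step 4: ###....###
step 5: ###...####
step 6: ###..#####
step 7: ###.######
step 8: ###.######
count of #: 9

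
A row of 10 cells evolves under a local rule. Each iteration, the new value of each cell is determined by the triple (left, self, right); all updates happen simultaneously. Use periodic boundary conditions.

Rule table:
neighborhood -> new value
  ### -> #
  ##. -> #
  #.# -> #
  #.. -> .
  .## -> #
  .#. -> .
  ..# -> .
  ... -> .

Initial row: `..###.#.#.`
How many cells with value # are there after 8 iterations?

..####.#..
..#####...
..#####...  (fixed point — unchanged through iteration 8)
count of #: 5

5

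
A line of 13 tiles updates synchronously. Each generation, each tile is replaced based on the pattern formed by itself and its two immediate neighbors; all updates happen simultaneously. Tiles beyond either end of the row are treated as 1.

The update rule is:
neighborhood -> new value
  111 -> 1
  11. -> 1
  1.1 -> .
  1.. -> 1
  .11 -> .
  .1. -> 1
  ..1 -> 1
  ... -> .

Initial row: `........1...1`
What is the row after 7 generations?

1......111.1.
11....1.11.1.
111..11..1.1.
11111.1111.1.
11111..111.1.
1111111.11.1.
1111111..1.1.

1111111..1.1.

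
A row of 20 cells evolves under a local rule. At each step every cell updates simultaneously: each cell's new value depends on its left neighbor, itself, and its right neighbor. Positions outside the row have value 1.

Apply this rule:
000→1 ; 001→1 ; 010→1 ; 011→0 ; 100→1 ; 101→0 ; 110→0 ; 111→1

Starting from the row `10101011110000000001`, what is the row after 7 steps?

11011111000111111111

step 1: 00101001101111111110
step 2: 11101110000111111100
step 3: 11000101111011111011
step 4: 10111100110001110001
step 5: 00011011001110101110
step 6: 11100000110100100100
step 7: 11011111000111111111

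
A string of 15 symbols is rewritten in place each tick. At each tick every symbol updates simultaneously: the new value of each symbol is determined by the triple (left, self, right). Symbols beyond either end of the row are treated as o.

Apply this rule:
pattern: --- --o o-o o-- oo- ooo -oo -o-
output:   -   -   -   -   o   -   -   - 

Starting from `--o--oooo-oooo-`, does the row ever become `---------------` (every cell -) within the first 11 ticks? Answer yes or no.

yes

--------o----o-
---------------
all cells are - at tick 2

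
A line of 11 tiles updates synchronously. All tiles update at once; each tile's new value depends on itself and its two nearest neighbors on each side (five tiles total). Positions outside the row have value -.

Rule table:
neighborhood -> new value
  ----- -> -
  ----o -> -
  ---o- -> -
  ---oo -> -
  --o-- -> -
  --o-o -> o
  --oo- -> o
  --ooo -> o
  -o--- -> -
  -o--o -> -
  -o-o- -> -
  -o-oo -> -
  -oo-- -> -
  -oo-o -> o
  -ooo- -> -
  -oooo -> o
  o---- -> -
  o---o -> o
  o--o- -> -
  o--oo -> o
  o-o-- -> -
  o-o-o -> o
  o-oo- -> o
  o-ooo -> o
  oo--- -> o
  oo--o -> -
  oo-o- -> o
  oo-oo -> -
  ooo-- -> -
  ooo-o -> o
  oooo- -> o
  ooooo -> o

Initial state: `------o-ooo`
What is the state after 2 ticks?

------o----

------o-o--
------o----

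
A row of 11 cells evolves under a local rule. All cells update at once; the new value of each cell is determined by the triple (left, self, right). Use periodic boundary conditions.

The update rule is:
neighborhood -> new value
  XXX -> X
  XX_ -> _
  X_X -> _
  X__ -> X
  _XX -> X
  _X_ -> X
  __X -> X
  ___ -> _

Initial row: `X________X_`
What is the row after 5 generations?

XX______XX_
X_X____XX__
X_XX__XX_XX
__X_XXX__XX
XXX_XX_XXX_

XXX_XX_XXX_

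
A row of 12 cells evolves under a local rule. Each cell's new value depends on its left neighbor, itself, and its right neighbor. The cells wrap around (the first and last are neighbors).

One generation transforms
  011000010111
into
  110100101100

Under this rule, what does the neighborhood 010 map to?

0

At position 7 the neighborhood is 010; the next row has 0 there.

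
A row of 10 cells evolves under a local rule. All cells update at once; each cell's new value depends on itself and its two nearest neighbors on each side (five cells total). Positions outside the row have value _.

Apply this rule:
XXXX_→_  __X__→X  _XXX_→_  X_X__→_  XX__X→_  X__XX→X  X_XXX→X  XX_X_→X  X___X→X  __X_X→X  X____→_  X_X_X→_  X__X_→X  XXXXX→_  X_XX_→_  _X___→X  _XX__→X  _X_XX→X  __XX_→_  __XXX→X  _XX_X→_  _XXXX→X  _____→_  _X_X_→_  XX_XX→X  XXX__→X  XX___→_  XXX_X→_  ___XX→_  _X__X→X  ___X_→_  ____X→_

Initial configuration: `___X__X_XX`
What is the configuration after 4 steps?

___XXXXX_X
___XX___X_
____X_X_XX
____X__X_X

____X__X_X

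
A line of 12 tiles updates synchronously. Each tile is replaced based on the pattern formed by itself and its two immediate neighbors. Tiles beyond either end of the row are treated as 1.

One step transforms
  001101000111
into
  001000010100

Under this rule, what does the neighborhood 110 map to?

At position 3 the neighborhood is 110; the next row has 0 there.

0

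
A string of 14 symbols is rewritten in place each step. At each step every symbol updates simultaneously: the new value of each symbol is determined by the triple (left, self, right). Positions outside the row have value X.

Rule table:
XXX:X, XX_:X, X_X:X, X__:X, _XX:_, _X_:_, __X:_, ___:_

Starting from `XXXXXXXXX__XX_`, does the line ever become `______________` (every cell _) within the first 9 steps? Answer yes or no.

XXXXXXXXXX__XX
XXXXXXXXXXX__X
XXXXXXXXXXXX__
XXXXXXXXXXXXX_
XXXXXXXXXXXXXX
XXXXXXXXXXXXXX  (fixed point — unchanged through step 9)
step 9 is XXXXXXXXXXXXXX, still not uniform _

no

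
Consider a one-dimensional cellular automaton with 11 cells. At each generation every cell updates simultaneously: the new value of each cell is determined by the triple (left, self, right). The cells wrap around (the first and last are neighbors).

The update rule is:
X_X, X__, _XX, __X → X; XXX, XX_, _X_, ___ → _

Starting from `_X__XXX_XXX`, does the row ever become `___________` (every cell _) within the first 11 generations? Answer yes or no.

X_XXX__XX__
_XX__XXX_XX
XX_XXX__XX_
X_XX__XXX_X
_XX_XXX__XX
XX_XX__XXX_
X_XX_XXX__X
_XX_XX__XXX
XX_XX_XXX__
X_XX_XX__XX
_XX_XX_XXX_
generation 11 is _XX_XX_XXX_, still not uniform _

no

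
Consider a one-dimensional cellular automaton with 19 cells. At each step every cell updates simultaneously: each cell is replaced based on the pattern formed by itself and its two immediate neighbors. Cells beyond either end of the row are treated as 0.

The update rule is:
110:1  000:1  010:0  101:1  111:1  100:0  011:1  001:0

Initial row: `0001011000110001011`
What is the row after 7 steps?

1100111111111111111

step 1: 1100111010110100111
step 2: 1100111101111000111
step 3: 1100111111111010111
step 4: 1100111111111101111
step 5: 1100111111111111111
step 6: 1100111111111111111  (fixed point — unchanged through step 7)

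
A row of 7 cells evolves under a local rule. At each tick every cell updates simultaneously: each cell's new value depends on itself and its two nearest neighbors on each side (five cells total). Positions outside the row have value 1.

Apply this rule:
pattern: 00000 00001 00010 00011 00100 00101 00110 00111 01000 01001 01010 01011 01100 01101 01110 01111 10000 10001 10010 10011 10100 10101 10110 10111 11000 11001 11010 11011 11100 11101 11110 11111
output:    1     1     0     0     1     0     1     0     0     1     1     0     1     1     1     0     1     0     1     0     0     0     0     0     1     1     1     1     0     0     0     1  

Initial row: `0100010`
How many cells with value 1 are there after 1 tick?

1

1000000
count of 1: 1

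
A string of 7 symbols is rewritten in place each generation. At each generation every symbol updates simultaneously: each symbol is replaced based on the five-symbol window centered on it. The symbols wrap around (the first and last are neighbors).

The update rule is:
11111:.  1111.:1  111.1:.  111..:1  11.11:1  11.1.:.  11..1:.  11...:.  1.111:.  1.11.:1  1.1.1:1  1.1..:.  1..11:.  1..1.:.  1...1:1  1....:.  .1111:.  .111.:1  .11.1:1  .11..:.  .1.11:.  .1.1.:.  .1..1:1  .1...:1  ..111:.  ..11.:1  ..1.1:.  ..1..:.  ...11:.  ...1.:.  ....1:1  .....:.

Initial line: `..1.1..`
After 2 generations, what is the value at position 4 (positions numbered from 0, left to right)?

.

generation 1: 1....1.
generation 2: .1.1...
position 4 holds .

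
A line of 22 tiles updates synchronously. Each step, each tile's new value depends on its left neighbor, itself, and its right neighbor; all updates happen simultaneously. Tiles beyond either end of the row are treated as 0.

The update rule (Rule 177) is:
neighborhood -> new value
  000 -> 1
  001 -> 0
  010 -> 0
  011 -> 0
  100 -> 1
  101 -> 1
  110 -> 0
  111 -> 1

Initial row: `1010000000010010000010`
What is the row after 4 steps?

0101111111001001111001
0010111110100100110100
1001011101010010001011
0100101010101001100100

0100101010101001100100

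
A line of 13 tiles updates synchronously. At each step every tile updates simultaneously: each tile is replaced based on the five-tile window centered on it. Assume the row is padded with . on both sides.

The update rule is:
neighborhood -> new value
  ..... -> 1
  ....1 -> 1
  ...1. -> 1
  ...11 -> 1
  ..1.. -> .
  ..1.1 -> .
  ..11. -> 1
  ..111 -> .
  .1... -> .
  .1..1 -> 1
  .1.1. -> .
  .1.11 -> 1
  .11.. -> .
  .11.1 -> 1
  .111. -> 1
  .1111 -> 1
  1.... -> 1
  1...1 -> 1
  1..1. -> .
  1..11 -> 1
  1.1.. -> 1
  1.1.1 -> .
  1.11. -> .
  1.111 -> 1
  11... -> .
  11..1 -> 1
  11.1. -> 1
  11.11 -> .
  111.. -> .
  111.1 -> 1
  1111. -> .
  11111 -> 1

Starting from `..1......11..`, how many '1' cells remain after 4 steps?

7

step 1: 11..111111..1
step 2: 1.11.111..1..
step 3: .1.1.11.1...1
step 4: 1...1.111.11.
count of 1: 7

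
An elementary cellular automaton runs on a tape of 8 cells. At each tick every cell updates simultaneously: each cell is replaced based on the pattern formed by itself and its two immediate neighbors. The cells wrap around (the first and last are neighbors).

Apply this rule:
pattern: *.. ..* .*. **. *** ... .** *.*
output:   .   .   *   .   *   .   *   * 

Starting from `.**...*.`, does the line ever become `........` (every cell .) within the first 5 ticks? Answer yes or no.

no

.*....*.
.*....*.  (fixed point — unchanged through tick 5)
tick 5 is .*....*., still not uniform .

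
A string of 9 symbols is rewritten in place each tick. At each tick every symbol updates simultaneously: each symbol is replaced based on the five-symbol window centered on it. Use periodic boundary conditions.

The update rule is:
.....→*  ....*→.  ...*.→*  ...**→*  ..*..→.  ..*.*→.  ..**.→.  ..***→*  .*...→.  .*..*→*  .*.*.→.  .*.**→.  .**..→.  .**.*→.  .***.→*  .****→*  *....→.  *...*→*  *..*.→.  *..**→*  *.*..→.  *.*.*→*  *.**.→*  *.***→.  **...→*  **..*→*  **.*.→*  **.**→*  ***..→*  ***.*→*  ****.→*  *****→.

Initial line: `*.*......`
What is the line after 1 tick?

.....**.*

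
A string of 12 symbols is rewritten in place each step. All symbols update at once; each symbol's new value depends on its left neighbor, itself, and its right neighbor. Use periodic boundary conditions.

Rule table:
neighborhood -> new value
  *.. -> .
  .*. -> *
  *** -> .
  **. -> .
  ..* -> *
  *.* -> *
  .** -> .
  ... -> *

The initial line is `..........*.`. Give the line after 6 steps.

.*..........

***********.
...........*
.***********
*...........
*.**********
.*..........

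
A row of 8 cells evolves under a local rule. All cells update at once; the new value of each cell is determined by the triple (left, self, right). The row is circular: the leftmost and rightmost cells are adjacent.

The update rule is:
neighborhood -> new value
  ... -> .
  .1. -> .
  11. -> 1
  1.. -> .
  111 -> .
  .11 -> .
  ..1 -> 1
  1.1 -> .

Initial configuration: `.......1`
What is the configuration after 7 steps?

1.......

......1.
.....1..
....1...
...1....
..1.....
.1......
1.......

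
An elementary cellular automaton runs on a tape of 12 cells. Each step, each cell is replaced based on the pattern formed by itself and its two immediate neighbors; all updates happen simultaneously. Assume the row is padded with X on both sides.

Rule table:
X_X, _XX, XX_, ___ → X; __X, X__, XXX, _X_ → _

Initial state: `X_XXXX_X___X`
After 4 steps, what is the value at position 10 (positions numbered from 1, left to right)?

XXX__XX__X_X
__X__XX___XX
_____XX_X_X_
_XXX_XXX_X_X
position 10 holds X

X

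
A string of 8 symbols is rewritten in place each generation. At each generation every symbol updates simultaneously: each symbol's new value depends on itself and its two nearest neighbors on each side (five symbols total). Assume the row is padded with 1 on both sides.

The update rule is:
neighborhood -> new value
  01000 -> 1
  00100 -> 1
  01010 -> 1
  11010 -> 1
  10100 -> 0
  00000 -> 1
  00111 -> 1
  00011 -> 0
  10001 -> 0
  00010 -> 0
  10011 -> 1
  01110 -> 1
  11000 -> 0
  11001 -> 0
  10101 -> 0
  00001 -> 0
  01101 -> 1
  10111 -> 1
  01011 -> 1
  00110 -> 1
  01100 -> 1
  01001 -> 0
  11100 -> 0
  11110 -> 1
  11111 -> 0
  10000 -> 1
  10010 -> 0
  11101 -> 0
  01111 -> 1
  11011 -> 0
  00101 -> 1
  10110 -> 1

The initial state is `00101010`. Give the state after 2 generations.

01111011

generation 1: 00110101
generation 2: 01111011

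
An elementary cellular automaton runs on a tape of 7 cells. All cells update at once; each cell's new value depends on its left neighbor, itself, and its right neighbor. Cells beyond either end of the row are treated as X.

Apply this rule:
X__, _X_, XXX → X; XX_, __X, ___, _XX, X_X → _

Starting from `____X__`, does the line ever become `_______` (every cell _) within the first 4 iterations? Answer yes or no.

no

X___XX_
_X_____
_XX____
___X___
iteration 4 is ___X___, still not uniform _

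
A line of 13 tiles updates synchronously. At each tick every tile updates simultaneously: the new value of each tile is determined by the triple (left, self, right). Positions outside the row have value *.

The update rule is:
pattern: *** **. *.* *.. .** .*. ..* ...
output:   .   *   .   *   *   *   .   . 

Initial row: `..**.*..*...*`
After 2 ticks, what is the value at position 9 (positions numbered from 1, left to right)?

*

*.**.**.**..*
*.**.**.***.*
position 9 holds *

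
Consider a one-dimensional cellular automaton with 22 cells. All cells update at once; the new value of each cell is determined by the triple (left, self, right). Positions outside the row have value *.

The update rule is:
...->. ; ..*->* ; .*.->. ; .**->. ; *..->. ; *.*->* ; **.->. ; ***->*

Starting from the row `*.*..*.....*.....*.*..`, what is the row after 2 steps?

*..*.....*.....*.*..*.

.*..*.....*.....*.*..*
*..*.....*.....*.*..*.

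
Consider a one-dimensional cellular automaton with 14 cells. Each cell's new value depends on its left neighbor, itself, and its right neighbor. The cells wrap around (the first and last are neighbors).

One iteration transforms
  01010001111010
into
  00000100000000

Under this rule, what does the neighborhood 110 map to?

At position 10 the neighborhood is 110; the next row has 0 there.

0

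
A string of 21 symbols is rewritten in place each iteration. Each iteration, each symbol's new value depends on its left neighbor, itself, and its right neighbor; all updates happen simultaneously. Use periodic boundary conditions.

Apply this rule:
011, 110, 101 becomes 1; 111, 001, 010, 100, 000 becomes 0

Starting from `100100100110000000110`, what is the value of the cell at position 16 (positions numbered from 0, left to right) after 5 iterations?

0

000000000110000000111
000000000110000000101
000000000110000000010
000000000110000000000
000000000110000000000
position 16 holds 0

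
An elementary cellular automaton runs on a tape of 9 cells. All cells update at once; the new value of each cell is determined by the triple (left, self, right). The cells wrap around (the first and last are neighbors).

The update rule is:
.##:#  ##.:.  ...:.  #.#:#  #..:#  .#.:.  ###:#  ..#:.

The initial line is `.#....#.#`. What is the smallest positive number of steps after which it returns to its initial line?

9

#.#....#.
.#.#....#
#.#.#....
.#.#.#...
..#.#.#..
...#.#.#.
....#.#.#
#....#.#.
.#....#.#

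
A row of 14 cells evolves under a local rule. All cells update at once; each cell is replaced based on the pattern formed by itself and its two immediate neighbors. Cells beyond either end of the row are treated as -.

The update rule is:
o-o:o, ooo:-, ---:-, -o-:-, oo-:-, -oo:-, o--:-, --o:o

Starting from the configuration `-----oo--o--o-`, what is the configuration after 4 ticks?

-o---o--o-----

tick 1: ----o---o--o--
tick 2: ---o---o--o---
tick 3: --o---o--o----
tick 4: -o---o--o-----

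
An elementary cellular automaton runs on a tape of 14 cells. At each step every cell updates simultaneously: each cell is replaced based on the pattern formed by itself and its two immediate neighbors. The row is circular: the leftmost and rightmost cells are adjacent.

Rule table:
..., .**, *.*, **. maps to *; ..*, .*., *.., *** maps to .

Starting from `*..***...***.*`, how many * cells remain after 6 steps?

8

*..*.*.*.*.***
*...*.*.*.**..
..*..*.*.***..
*.....*.**.*.*
*.***..****.**
***.*..*..***.
count of *: 8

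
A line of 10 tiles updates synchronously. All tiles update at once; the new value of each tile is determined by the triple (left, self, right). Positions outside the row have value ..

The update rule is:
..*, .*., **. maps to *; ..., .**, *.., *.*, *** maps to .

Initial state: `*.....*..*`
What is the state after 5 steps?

*.*.*.*.**

step 1: *....**.**
step 2: *...*.*..*
step 3: *..**.*.**
step 4: *.*.*.*..*
step 5: *.*.*.*.**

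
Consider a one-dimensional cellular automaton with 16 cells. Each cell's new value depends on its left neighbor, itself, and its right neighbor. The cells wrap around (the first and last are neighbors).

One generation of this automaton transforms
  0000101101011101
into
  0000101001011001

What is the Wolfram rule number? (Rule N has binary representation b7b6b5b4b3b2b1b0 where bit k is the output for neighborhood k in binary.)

position 12: 111 → 1  (bit 7 = 1)
position 7: 110 → 0  (bit 6 = 0)
position 5: 101 → 0  (bit 5 = 0)
position 0: 100 → 0  (bit 4 = 0)
position 6: 011 → 1  (bit 3 = 1)
position 4: 010 → 1  (bit 2 = 1)
position 3: 001 → 0  (bit 1 = 0)
position 1: 000 → 0  (bit 0 = 0)
bits b7..b0 = 10001100 = 140

140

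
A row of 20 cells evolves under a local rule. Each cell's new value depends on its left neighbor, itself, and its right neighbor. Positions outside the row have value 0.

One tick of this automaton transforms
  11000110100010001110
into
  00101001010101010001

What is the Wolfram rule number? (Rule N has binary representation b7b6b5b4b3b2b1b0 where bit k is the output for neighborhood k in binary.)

50

position 17: 111 → 0  (bit 7 = 0)
position 1: 110 → 0  (bit 6 = 0)
position 7: 101 → 1  (bit 5 = 1)
position 2: 100 → 1  (bit 4 = 1)
position 0: 011 → 0  (bit 3 = 0)
position 8: 010 → 0  (bit 2 = 0)
position 4: 001 → 1  (bit 1 = 1)
position 3: 000 → 0  (bit 0 = 0)
bits b7..b0 = 00110010 = 50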